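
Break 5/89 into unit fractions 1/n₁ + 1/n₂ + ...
1/18 + 1/1602

Greedy algorithm:
5/89: ceiling(89/5) = 18, use 1/18
1/1602: ceiling(1602/1) = 1602, use 1/1602
Result: 5/89 = 1/18 + 1/1602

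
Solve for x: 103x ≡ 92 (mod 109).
x ≡ 21 (mod 109)

gcd(103, 109) = 1, which divides 92, so solutions exist.
Find 103^(-1) mod 109 by the extended Euclidean algorithm:
109 = 1 × 103 + 6  ⟹  6 = (1)·109 + (-1)·103
103 = 17 × 6 + 1  ⟹  1 = (-17)·109 + (18)·103
So (18)·103 ≡ 1 (mod 109), i.e. 103^(-1) ≡ 18 (mod 109).
x ≡ 18 × 92 = 1656 ≡ 21 (mod 109).
Check: 103 × 21 = 2163 ≡ 92 (mod 109).
Unique solution: x ≡ 21 (mod 109)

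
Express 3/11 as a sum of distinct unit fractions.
1/4 + 1/44

Greedy algorithm:
3/11: ceiling(11/3) = 4, use 1/4
1/44: ceiling(44/1) = 44, use 1/44
Result: 3/11 = 1/4 + 1/44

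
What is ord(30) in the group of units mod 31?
2

31 is prime, so ord(30) divides φ(31) = 30.
Divisors of 30: 1, 2, 3, 5, 6, 10, 15, 30.
Repeated squaring: 30^1 ≡ 30, 30^2 ≡ 1, 30^4 ≡ 1, 30^8 ≡ 1, 30^16 ≡ 1 (mod 31).
Test 30^d mod 31 for each divisor d in increasing order:
30^1 ≡ 30
30^2 ≡ 1  ← first divisor giving 1
The order is 2.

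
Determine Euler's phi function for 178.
88

178 = 2 × 89
φ(n) = n × ∏(1 - 1/p) for each prime p dividing n
φ(178) = 178 × (1 - 1/2) × (1 - 1/89) = 88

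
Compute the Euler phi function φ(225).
120

225 = 3^2 × 5^2
φ(n) = n × ∏(1 - 1/p) for each prime p dividing n
φ(225) = 225 × (1 - 1/3) × (1 - 1/5) = 120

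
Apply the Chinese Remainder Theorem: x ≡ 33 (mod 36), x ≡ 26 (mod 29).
1041

Using Chinese Remainder Theorem:
M = 36 × 29 = 1044
M1 = 29, M2 = 36
y1 = 29^(-1) mod 36 = 5
y2 = 36^(-1) mod 29 = 25
x = (33×29×5 + 26×36×25) mod 1044 = 1041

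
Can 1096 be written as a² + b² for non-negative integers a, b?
14² + 30² (a=14, b=30)

Factorization: 1096 = 2^3 × 137
By Fermat: n is sum of two squares iff every prime p ≡ 3 (mod 4) appears to even power.
All primes ≡ 3 (mod 4) appear to even power.
Search a = 0, 1, 2, … for 1096 - a² a perfect square: first hit at a = 14: 1096 - 196 = 900 = 30².
1096 = 14² + 30² = 196 + 900 ✓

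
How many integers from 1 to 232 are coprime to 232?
112

232 = 2^3 × 29
φ(n) = n × ∏(1 - 1/p) for each prime p dividing n
φ(232) = 232 × (1 - 1/2) × (1 - 1/29) = 112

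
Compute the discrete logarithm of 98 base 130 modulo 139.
29

Baby-step giant-step with step n = ⌈√139⌉ = 12.
Baby steps 130^j mod 139 (j:value) for j=0..11: 0:1, 1:130, 2:81, 3:105, 4:28, 5:26, 6:44, 7:21, 8:89, 9:33, 10:120, 11:32.
Giant-step multiplier: 130^(-12) ≡ 130^(138-12) = 130^126 ≡ 125 (mod 139).
Giant steps γ_i = 98·125^i mod 139: γ_0=98, γ_1=18, γ_2=26 (in table at j=5).
x = i·n + j = 2·12 + 5 = 29.
Check: 130^29 ≡ 98 (mod 139).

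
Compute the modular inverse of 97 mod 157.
34

gcd(97, 157) = 1, so the inverse exists.
Extended Euclidean algorithm on (157, 97):
157 = 1 × 97 + 60  ⟹  60 = (1)·157 + (-1)·97
97 = 1 × 60 + 37  ⟹  37 = (-1)·157 + (2)·97
60 = 1 × 37 + 23  ⟹  23 = (2)·157 + (-3)·97
37 = 1 × 23 + 14  ⟹  14 = (-3)·157 + (5)·97
23 = 1 × 14 + 9  ⟹  9 = (5)·157 + (-8)·97
14 = 1 × 9 + 5  ⟹  5 = (-8)·157 + (13)·97
9 = 1 × 5 + 4  ⟹  4 = (13)·157 + (-21)·97
5 = 1 × 4 + 1  ⟹  1 = (-21)·157 + (34)·97
So (34)·97 ≡ 1 (mod 157), i.e. 97^(-1) ≡ 34 (mod 157).
Check: 97 × 34 = 3298 ≡ 1 (mod 157)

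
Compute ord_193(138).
24

193 is prime, so ord(138) divides φ(193) = 192.
Divisors of 192: 1, 2, 3, 4, 6, 8, 12, 16, 24, 32, 48, 64, 96, 192.
Repeated squaring: 138^1 ≡ 138, 138^2 ≡ 130, 138^4 ≡ 109, 138^8 ≡ 108, 138^16 ≡ 84, 138^32 ≡ 108, 138^64 ≡ 84, 138^128 ≡ 108 (mod 193).
Test 138^d mod 193 for each divisor d in increasing order:
138^1 ≡ 138
138^2 ≡ 130
138^3 = 138^2·138^1 ≡ 184
138^4 ≡ 109
138^6 = 138^4·138^2 ≡ 81
138^8 ≡ 108
138^12 = 138^8·138^4 ≡ 192
138^16 ≡ 84
138^24 = 138^16·138^8 ≡ 1  ← first divisor giving 1
The order is 24.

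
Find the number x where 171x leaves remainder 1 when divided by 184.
99

gcd(171, 184) = 1, so the inverse exists.
Extended Euclidean algorithm on (184, 171):
184 = 1 × 171 + 13  ⟹  13 = (1)·184 + (-1)·171
171 = 13 × 13 + 2  ⟹  2 = (-13)·184 + (14)·171
13 = 6 × 2 + 1  ⟹  1 = (79)·184 + (-85)·171
So (-85)·171 ≡ 1 (mod 184), i.e. 171^(-1) ≡ -85 ≡ 99 (mod 184).
Check: 171 × 99 = 16929 ≡ 1 (mod 184)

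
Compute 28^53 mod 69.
34

Repeated squaring. Binary of 53 = 110101.
28^1 ≡ 28 (mod 69); 28^2 ≡ 25 (mod 69); 28^4 ≡ 4 (mod 69); 28^8 ≡ 16 (mod 69); 28^16 ≡ 49 (mod 69); 28^32 ≡ 55 (mod 69)
28^53 = 28^1 × 28^4 × 28^16 × 28^32 ≡ 34 (mod 69)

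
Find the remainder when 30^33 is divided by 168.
120

Repeated squaring. Binary of 33 = 100001.
30^1 ≡ 30 (mod 168); 30^2 ≡ 60 (mod 168); 30^4 ≡ 72 (mod 168); 30^8 ≡ 144 (mod 168); 30^16 ≡ 72 (mod 168); 30^32 ≡ 144 (mod 168)
30^33 = 30^1 × 30^32 ≡ 120 (mod 168)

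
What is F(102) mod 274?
92

Matrix identity: Q^n = [[F_(n+1), F_n], [F_n, F_(n-1)]] with Q = [[1,1],[1,0]].
n = 102 = 1100110₂. Square-and-multiply, entries mod 274:
Q^1 = [[1,1],[1,0]]
Q^3 = (Q^1)²·Q = [[3,2],[2,1]]
Q^6 = (Q^3)² = [[13,8],[8,5]]
Q^12 = (Q^6)² = [[233,144],[144,89]]
Q^25 = (Q^12)²·Q = [[11,223],[223,62]]
Q^51 = (Q^25)²·Q = [[95,256],[256,113]]
Q^102 = (Q^51)² = [[33,92],[92,215]]
F_102 mod 274 = Q^102[0][1] = 92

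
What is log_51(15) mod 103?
64

Baby-step giant-step with step n = ⌈√103⌉ = 11.
Baby steps 51^j mod 103 (j:value) for j=0..10: 0:1, 1:51, 2:26, 3:90, 4:58, 5:74, 6:66, 7:70, 8:68, 9:69, 10:17.
Giant-step multiplier: 51^(-11) ≡ 51^(102-11) = 51^91 ≡ 12 (mod 103).
Giant steps γ_i = 15·12^i mod 103: γ_0=15, γ_1=77, γ_2=100, γ_3=67, γ_4=83, γ_5=69 (in table at j=9).
x = i·n + j = 5·11 + 9 = 64.
Check: 51^64 ≡ 15 (mod 103).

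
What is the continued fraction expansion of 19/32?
[0; 1, 1, 2, 6]

Euclidean algorithm steps:
19 = 0 × 32 + 19
32 = 1 × 19 + 13
19 = 1 × 13 + 6
13 = 2 × 6 + 1
6 = 6 × 1 + 0
Continued fraction: [0; 1, 1, 2, 6]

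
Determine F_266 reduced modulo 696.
145

Matrix identity: Q^n = [[F_(n+1), F_n], [F_n, F_(n-1)]] with Q = [[1,1],[1,0]].
n = 266 = 100001010₂. Square-and-multiply, entries mod 696:
Q^1 = [[1,1],[1,0]]
Q^2 = (Q^1)² = [[2,1],[1,1]]
Q^4 = (Q^2)² = [[5,3],[3,2]]
Q^8 = (Q^4)² = [[34,21],[21,13]]
Q^16 = (Q^8)² = [[205,291],[291,610]]
Q^33 = (Q^16)²·Q = [[559,34],[34,525]]
Q^66 = (Q^33)² = [[437,664],[664,469]]
Q^133 = (Q^66)²·Q = [[137,593],[593,240]]
Q^266 = (Q^133)² = [[146,145],[145,1]]
F_266 mod 696 = Q^266[0][1] = 145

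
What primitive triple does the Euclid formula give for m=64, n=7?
(4047, 896, 4145)

Euclid's formula: a = m² - n², b = 2mn, c = m² + n²
m = 64, n = 7
a = 64² - 7² = 4096 - 49 = 4047
b = 2 × 64 × 7 = 896
c = 64² + 7² = 4096 + 49 = 4145
Verification: 4047² + 896² = 16378209 + 802816 = 17181025 = 4145² ✓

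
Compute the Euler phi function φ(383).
382

383 = 383
φ(n) = n × ∏(1 - 1/p) for each prime p dividing n
φ(383) = 383 × (1 - 1/383) = 382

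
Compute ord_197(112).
98

197 is prime, so ord(112) divides φ(197) = 196.
Divisors of 196: 1, 2, 4, 7, 14, 28, 49, 98, 196.
Repeated squaring: 112^1 ≡ 112, 112^2 ≡ 133, 112^4 ≡ 156, 112^8 ≡ 105, 112^16 ≡ 190, 112^32 ≡ 49, 112^64 ≡ 37, 112^128 ≡ 187 (mod 197).
Test 112^d mod 197 for each divisor d in increasing order:
112^1 ≡ 112
112^2 ≡ 133
112^4 ≡ 156
112^7 = 112^4·112^2·112^1 ≡ 161
112^14 = 112^8·112^4·112^2 ≡ 114
112^28 = 112^16·112^8·112^4 ≡ 191
112^49 = 112^32·112^16·112^1 ≡ 196
112^98 = 112^64·112^32·112^2 ≡ 1  ← first divisor giving 1
The order is 98.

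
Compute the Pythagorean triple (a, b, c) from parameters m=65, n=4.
(4209, 520, 4241)

Euclid's formula: a = m² - n², b = 2mn, c = m² + n²
m = 65, n = 4
a = 65² - 4² = 4225 - 16 = 4209
b = 2 × 65 × 4 = 520
c = 65² + 4² = 4225 + 16 = 4241
Verification: 4209² + 520² = 17715681 + 270400 = 17986081 = 4241² ✓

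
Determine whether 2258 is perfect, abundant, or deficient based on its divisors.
deficient

Proper divisors of 2258: sum = 1 + 2 + 1129 = 1132
Since 1132 < 2258, 2258 is deficient.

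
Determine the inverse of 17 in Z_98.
75

gcd(17, 98) = 1, so the inverse exists.
Extended Euclidean algorithm on (98, 17):
98 = 5 × 17 + 13  ⟹  13 = (1)·98 + (-5)·17
17 = 1 × 13 + 4  ⟹  4 = (-1)·98 + (6)·17
13 = 3 × 4 + 1  ⟹  1 = (4)·98 + (-23)·17
So (-23)·17 ≡ 1 (mod 98), i.e. 17^(-1) ≡ -23 ≡ 75 (mod 98).
Check: 17 × 75 = 1275 ≡ 1 (mod 98)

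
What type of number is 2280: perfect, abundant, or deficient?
abundant

Proper divisors of 2280: sum = 1 + 2 + 3 + 4 + 5 + 6 + 8 + 10 + ... + 456 + 570 + 760 + 1140 (31 divisors) = 4920
Since 4920 > 2280, 2280 is abundant.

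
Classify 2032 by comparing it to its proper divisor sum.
deficient

Proper divisors of 2032: sum = 1 + 2 + 4 + 8 + 16 + 127 + 254 + 508 + 1016 = 1936
Since 1936 < 2032, 2032 is deficient.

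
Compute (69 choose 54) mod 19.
0

Using Lucas' theorem:
Write n=69 and k=54 in base 19:
n in base 19: [3, 12]
k in base 19: [2, 16]
C(69,54) mod 19 = ∏ C(n_i, k_i) mod 19
Digit binomials (mod 19): C(3,2) = 3; C(12,16) = 0 (k_i > n_i)
Product: 3 × 0 = 0 ≡ 0 (mod 19)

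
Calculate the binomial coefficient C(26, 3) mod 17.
16

Using Lucas' theorem:
Write n=26 and k=3 in base 17:
n in base 17: [1, 9]
k in base 17: [0, 3]
C(26,3) mod 17 = ∏ C(n_i, k_i) mod 17
Digit binomials (mod 17): C(1,0) = 1; C(9,3) = 84 ≡ 16
Product: 1 × 16 = 16 ≡ 16 (mod 17)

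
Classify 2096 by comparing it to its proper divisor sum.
deficient

Proper divisors of 2096: sum = 1 + 2 + 4 + 8 + 16 + 131 + 262 + 524 + 1048 = 1996
Since 1996 < 2096, 2096 is deficient.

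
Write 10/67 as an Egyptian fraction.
1/7 + 1/157 + 1/36817 + 1/2710946161

Greedy algorithm:
10/67: ceiling(67/10) = 7, use 1/7
3/469: ceiling(469/3) = 157, use 1/157
2/73633: ceiling(73633/2) = 36817, use 1/36817
1/2710946161: ceiling(2710946161/1) = 2710946161, use 1/2710946161
Result: 10/67 = 1/7 + 1/157 + 1/36817 + 1/2710946161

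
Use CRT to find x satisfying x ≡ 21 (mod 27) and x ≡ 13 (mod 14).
237

Using Chinese Remainder Theorem:
M = 27 × 14 = 378
M1 = 14, M2 = 27
y1 = 14^(-1) mod 27 = 2
y2 = 27^(-1) mod 14 = 13
x = (21×14×2 + 13×27×13) mod 378 = 237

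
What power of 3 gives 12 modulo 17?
13

Baby-step giant-step with step n = ⌈√17⌉ = 5.
Baby steps 3^j mod 17 (j:value) for j=0..4: 0:1, 1:3, 2:9, 3:10, 4:13.
Giant-step multiplier: 3^(-5) ≡ 3^(16-5) = 3^11 ≡ 7 (mod 17).
Giant steps γ_i = 12·7^i mod 17: γ_0=12, γ_1=16, γ_2=10 (in table at j=3).
x = i·n + j = 2·5 + 3 = 13.
Check: 3^13 ≡ 12 (mod 17).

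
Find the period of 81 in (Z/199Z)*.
99

199 is prime, so ord(81) divides φ(199) = 198.
Divisors of 198: 1, 2, 3, 6, 9, 11, 18, 22, 33, 66, 99, 198.
Repeated squaring: 81^1 ≡ 81, 81^2 ≡ 193, 81^4 ≡ 36, 81^8 ≡ 102, 81^16 ≡ 56, 81^32 ≡ 151, 81^64 ≡ 115, 81^128 ≡ 91 (mod 199).
Test 81^d mod 199 for each divisor d in increasing order:
81^1 ≡ 81
81^2 ≡ 193
81^3 = 81^2·81^1 ≡ 111
81^6 = 81^4·81^2 ≡ 182
81^9 = 81^8·81^1 ≡ 103
81^11 = 81^8·81^2·81^1 ≡ 178
81^18 = 81^16·81^2 ≡ 62
81^22 = 81^16·81^4·81^2 ≡ 43
81^33 = 81^32·81^1 ≡ 92
81^66 = 81^64·81^2 ≡ 106
81^99 = 81^64·81^32·81^2·81^1 ≡ 1  ← first divisor giving 1
The order is 99.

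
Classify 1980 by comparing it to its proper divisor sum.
abundant

Proper divisors of 1980: sum = 1 + 2 + 3 + 4 + 5 + 6 + 9 + 10 + ... + 396 + 495 + 660 + 990 (35 divisors) = 4572
Since 4572 > 1980, 1980 is abundant.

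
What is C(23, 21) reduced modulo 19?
6

Using Lucas' theorem:
Write n=23 and k=21 in base 19:
n in base 19: [1, 4]
k in base 19: [1, 2]
C(23,21) mod 19 = ∏ C(n_i, k_i) mod 19
Digit binomials (mod 19): C(1,1) = 1; C(4,2) = 6
Product: 1 × 6 = 6 ≡ 6 (mod 19)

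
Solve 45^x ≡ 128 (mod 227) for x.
101

Baby-step giant-step with step n = ⌈√227⌉ = 16.
Baby steps 45^j mod 227 (j:value) for j=0..15: 0:1, 1:45, 2:209, 3:98, 4:97, 5:52, 6:70, 7:199, 8:102, 9:50, 10:207, 11:8, 12:133, 13:83, 14:103, 15:95.
Giant-step multiplier: 45^(-16) ≡ 45^(226-16) = 45^210 ≡ 221 (mod 227).
Giant steps γ_i = 128·221^i mod 227: γ_0=128, γ_1=140, γ_2=68, γ_3=46, γ_4=178, γ_5=67, γ_6=52 (in table at j=5).
x = i·n + j = 6·16 + 5 = 101.
Check: 45^101 ≡ 128 (mod 227).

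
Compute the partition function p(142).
18440293320

p(n) counts ways to write n as a sum of positive integers (order ignored).
Euler's pentagonal recurrence: p(k) = p(k-1) + p(k-2) - p(k-5) - p(k-7) + p(k-12) + p(k-15) - ... (offsets j(3j∓1)/2, signs ++--, p(0)=1, p(<0)=0).
DP table for k = 0..141: p(0)=1, p(1)=1, p(2)=2, p(3)=3, p(4)=5, p(5)=7, p(6)=11, p(7)=15, p(8)=22, p(9)=30, p(10)=42, p(11)=56, p(12)=77, p(13)=101, p(14)=135, p(15)=176, p(16)=231, p(17)=297, p(18)=385, p(19)=490, p(20)=627, p(21)=792, p(22)=1002, p(23)=1255, p(24)=1575, p(25)=1958, p(26)=2436, p(27)=3010, p(28)=3718, p(29)=4565, p(30)=5604, p(31)=6842, p(32)=8349, p(33)=10143, p(34)=12310, p(35)=14883, p(36)=17977, p(37)=21637, p(38)=26015, p(39)=31185, p(40)=37338, p(41)=44583, p(42)=53174, p(43)=63261, p(44)=75175, p(45)=89134, p(46)=105558, p(47)=124754, p(48)=147273, p(49)=173525, p(50)=204226, p(51)=239943, p(52)=281589, p(53)=329931, p(54)=386155, p(55)=451276, p(56)=526823, p(57)=614154, p(58)=715220, p(59)=831820, p(60)=966467, p(61)=1121505, p(62)=1300156, p(63)=1505499, p(64)=1741630, p(65)=2012558, p(66)=2323520, p(67)=2679689, p(68)=3087735, p(69)=3554345, p(70)=4087968, p(71)=4697205, p(72)=5392783, p(73)=6185689, p(74)=7089500, p(75)=8118264, p(76)=9289091, p(77)=10619863, p(78)=12132164, p(79)=13848650, p(80)=15796476, p(81)=18004327, p(82)=20506255, p(83)=23338469, p(84)=26543660, p(85)=30167357, p(86)=34262962, p(87)=38887673, p(88)=44108109, p(89)=49995925, p(90)=56634173, p(91)=64112359, p(92)=72533807, p(93)=82010177, p(94)=92669720, p(95)=104651419, p(96)=118114304, p(97)=133230930, p(98)=150198136, p(99)=169229875, p(100)=190569292, p(101)=214481126, p(102)=241265379, p(103)=271248950, p(104)=304801365, p(105)=342325709, p(106)=384276336, p(107)=431149389, p(108)=483502844, p(109)=541946240, p(110)=607163746, p(111)=679903203, p(112)=761002156, p(113)=851376628, p(114)=952050665, p(115)=1064144451, p(116)=1188908248, p(117)=1327710076, p(118)=1482074143, p(119)=1653668665, p(120)=1844349560, p(121)=2056148051, p(122)=2291320912, p(123)=2552338241, p(124)=2841940500, p(125)=3163127352, p(126)=3519222692, p(127)=3913864295, p(128)=4351078600, p(129)=4835271870, p(130)=5371315400, p(131)=5964539504, p(132)=6620830889, p(133)=7346629512, p(134)=8149040695, p(135)=9035836076, p(136)=10015581680, p(137)=11097645016, p(138)=12292341831, p(139)=13610949895, p(140)=15065878135, p(141)=16670689208.
Final step: p(142) = p(141) + p(140) - p(137) - p(135) + p(130) + p(127) - p(120) - p(116) + p(107) + p(102) - p(91) - p(85) + p(72) + p(65) - p(50) - p(42) + p(25) + p(16)
= 16670689208 + 15065878135 - 11097645016 - 9035836076 + 5371315400 + 3913864295 - 1844349560 - 1188908248 + 431149389 + 241265379 - 64112359 - 30167357 + 5392783 + 2012558 - 204226 - 53174 + 1958 + 231
= 18440293320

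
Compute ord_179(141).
89

179 is prime, so ord(141) divides φ(179) = 178.
Divisors of 178: 1, 2, 89, 178.
Repeated squaring: 141^1 ≡ 141, 141^2 ≡ 12, 141^4 ≡ 144, 141^8 ≡ 151, 141^16 ≡ 68, 141^32 ≡ 149, 141^64 ≡ 5, 141^128 ≡ 25 (mod 179).
Test 141^d mod 179 for each divisor d in increasing order:
141^1 ≡ 141
141^2 ≡ 12
141^89 = 141^64·141^16·141^8·141^1 ≡ 1  ← first divisor giving 1
The order is 89.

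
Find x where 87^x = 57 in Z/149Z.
33

Baby-step giant-step with step n = ⌈√149⌉ = 13.
Baby steps 87^j mod 149 (j:value) for j=0..12: 0:1, 1:87, 2:119, 3:72, 4:6, 5:75, 6:118, 7:134, 8:36, 9:3, 10:112, 11:59, 12:67.
Giant-step multiplier: 87^(-13) ≡ 87^(148-13) = 87^135 ≡ 58 (mod 149).
Giant steps γ_i = 57·58^i mod 149: γ_0=57, γ_1=28, γ_2=134 (in table at j=7).
x = i·n + j = 2·13 + 7 = 33.
Check: 87^33 ≡ 57 (mod 149).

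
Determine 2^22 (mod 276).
208

Repeated squaring. Binary of 22 = 10110.
2^1 ≡ 2 (mod 276); 2^2 ≡ 4 (mod 276); 2^4 ≡ 16 (mod 276); 2^8 ≡ 256 (mod 276); 2^16 ≡ 124 (mod 276)
2^22 = 2^2 × 2^4 × 2^16 ≡ 208 (mod 276)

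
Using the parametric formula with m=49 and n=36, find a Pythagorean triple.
(1105, 3528, 3697)

Euclid's formula: a = m² - n², b = 2mn, c = m² + n²
m = 49, n = 36
a = 49² - 36² = 2401 - 1296 = 1105
b = 2 × 49 × 36 = 3528
c = 49² + 36² = 2401 + 1296 = 3697
Verification: 1105² + 3528² = 1221025 + 12446784 = 13667809 = 3697² ✓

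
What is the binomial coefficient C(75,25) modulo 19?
3

Using Lucas' theorem:
Write n=75 and k=25 in base 19:
n in base 19: [3, 18]
k in base 19: [1, 6]
C(75,25) mod 19 = ∏ C(n_i, k_i) mod 19
Digit binomials (mod 19): C(3,1) = 3; C(18,6) = 18564 ≡ 1
Product: 3 × 1 = 3 ≡ 3 (mod 19)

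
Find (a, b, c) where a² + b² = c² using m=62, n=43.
(1995, 5332, 5693)

Euclid's formula: a = m² - n², b = 2mn, c = m² + n²
m = 62, n = 43
a = 62² - 43² = 3844 - 1849 = 1995
b = 2 × 62 × 43 = 5332
c = 62² + 43² = 3844 + 1849 = 5693
Verification: 1995² + 5332² = 3980025 + 28430224 = 32410249 = 5693² ✓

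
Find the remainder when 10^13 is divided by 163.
87

Repeated squaring. Binary of 13 = 1101.
10^1 ≡ 10 (mod 163); 10^2 ≡ 100 (mod 163); 10^4 ≡ 57 (mod 163); 10^8 ≡ 152 (mod 163)
10^13 = 10^1 × 10^4 × 10^8 ≡ 87 (mod 163)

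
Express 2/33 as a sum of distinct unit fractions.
1/17 + 1/561

Greedy algorithm:
2/33: ceiling(33/2) = 17, use 1/17
1/561: ceiling(561/1) = 561, use 1/561
Result: 2/33 = 1/17 + 1/561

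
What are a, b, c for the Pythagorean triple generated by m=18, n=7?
(275, 252, 373)

Euclid's formula: a = m² - n², b = 2mn, c = m² + n²
m = 18, n = 7
a = 18² - 7² = 324 - 49 = 275
b = 2 × 18 × 7 = 252
c = 18² + 7² = 324 + 49 = 373
Verification: 275² + 252² = 75625 + 63504 = 139129 = 373² ✓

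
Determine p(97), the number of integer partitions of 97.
133230930

p(n) counts ways to write n as a sum of positive integers (order ignored).
Euler's pentagonal recurrence: p(k) = p(k-1) + p(k-2) - p(k-5) - p(k-7) + p(k-12) + p(k-15) - ... (offsets j(3j∓1)/2, signs ++--, p(0)=1, p(<0)=0).
DP table for k = 0..96: p(0)=1, p(1)=1, p(2)=2, p(3)=3, p(4)=5, p(5)=7, p(6)=11, p(7)=15, p(8)=22, p(9)=30, p(10)=42, p(11)=56, p(12)=77, p(13)=101, p(14)=135, p(15)=176, p(16)=231, p(17)=297, p(18)=385, p(19)=490, p(20)=627, p(21)=792, p(22)=1002, p(23)=1255, p(24)=1575, p(25)=1958, p(26)=2436, p(27)=3010, p(28)=3718, p(29)=4565, p(30)=5604, p(31)=6842, p(32)=8349, p(33)=10143, p(34)=12310, p(35)=14883, p(36)=17977, p(37)=21637, p(38)=26015, p(39)=31185, p(40)=37338, p(41)=44583, p(42)=53174, p(43)=63261, p(44)=75175, p(45)=89134, p(46)=105558, p(47)=124754, p(48)=147273, p(49)=173525, p(50)=204226, p(51)=239943, p(52)=281589, p(53)=329931, p(54)=386155, p(55)=451276, p(56)=526823, p(57)=614154, p(58)=715220, p(59)=831820, p(60)=966467, p(61)=1121505, p(62)=1300156, p(63)=1505499, p(64)=1741630, p(65)=2012558, p(66)=2323520, p(67)=2679689, p(68)=3087735, p(69)=3554345, p(70)=4087968, p(71)=4697205, p(72)=5392783, p(73)=6185689, p(74)=7089500, p(75)=8118264, p(76)=9289091, p(77)=10619863, p(78)=12132164, p(79)=13848650, p(80)=15796476, p(81)=18004327, p(82)=20506255, p(83)=23338469, p(84)=26543660, p(85)=30167357, p(86)=34262962, p(87)=38887673, p(88)=44108109, p(89)=49995925, p(90)=56634173, p(91)=64112359, p(92)=72533807, p(93)=82010177, p(94)=92669720, p(95)=104651419, p(96)=118114304.
Final step: p(97) = p(96) + p(95) - p(92) - p(90) + p(85) + p(82) - p(75) - p(71) + p(62) + p(57) - p(46) - p(40) + p(27) + p(20) - p(5)
= 118114304 + 104651419 - 72533807 - 56634173 + 30167357 + 20506255 - 8118264 - 4697205 + 1300156 + 614154 - 105558 - 37338 + 3010 + 627 - 7
= 133230930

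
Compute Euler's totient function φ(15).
8

15 = 3 × 5
φ(n) = n × ∏(1 - 1/p) for each prime p dividing n
φ(15) = 15 × (1 - 1/3) × (1 - 1/5) = 8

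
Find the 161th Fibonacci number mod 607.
155

Matrix identity: Q^n = [[F_(n+1), F_n], [F_n, F_(n-1)]] with Q = [[1,1],[1,0]].
n = 161 = 10100001₂. Square-and-multiply, entries mod 607:
Q^1 = [[1,1],[1,0]]
Q^2 = (Q^1)² = [[2,1],[1,1]]
Q^5 = (Q^2)²·Q = [[8,5],[5,3]]
Q^10 = (Q^5)² = [[89,55],[55,34]]
Q^20 = (Q^10)² = [[20,88],[88,539]]
Q^40 = (Q^20)² = [[253,25],[25,228]]
Q^80 = (Q^40)² = [[292,492],[492,407]]
Q^161 = (Q^80)²·Q = [[501,155],[155,346]]
F_161 mod 607 = Q^161[0][1] = 155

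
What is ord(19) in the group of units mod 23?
22

23 is prime, so ord(19) divides φ(23) = 22.
Divisors of 22: 1, 2, 11, 22.
Repeated squaring: 19^1 ≡ 19, 19^2 ≡ 16, 19^4 ≡ 3, 19^8 ≡ 9, 19^16 ≡ 12 (mod 23).
Test 19^d mod 23 for each divisor d in increasing order:
19^1 ≡ 19
19^2 ≡ 16
19^11 = 19^8·19^2·19^1 ≡ 22
19^22 = 19^16·19^4·19^2 ≡ 1  ← first divisor giving 1
The order is 22.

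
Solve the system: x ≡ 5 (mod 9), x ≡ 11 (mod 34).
113

Using Chinese Remainder Theorem:
M = 9 × 34 = 306
M1 = 34, M2 = 9
y1 = 34^(-1) mod 9 = 4
y2 = 9^(-1) mod 34 = 19
x = (5×34×4 + 11×9×19) mod 306 = 113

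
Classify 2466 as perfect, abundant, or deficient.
abundant

Proper divisors of 2466: sum = 1 + 2 + 3 + 6 + 9 + 18 + 137 + 274 + 411 + 822 + 1233 = 2916
Since 2916 > 2466, 2466 is abundant.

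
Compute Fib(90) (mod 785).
765

Matrix identity: Q^n = [[F_(n+1), F_n], [F_n, F_(n-1)]] with Q = [[1,1],[1,0]].
n = 90 = 1011010₂. Square-and-multiply, entries mod 785:
Q^1 = [[1,1],[1,0]]
Q^2 = (Q^1)² = [[2,1],[1,1]]
Q^5 = (Q^2)²·Q = [[8,5],[5,3]]
Q^11 = (Q^5)²·Q = [[144,89],[89,55]]
Q^22 = (Q^11)² = [[397,441],[441,741]]
Q^45 = (Q^22)²·Q = [[653,410],[410,243]]
Q^90 = (Q^45)² = [[264,765],[765,284]]
F_90 mod 785 = Q^90[0][1] = 765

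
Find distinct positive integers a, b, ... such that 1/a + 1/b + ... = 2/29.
1/15 + 1/435

Greedy algorithm:
2/29: ceiling(29/2) = 15, use 1/15
1/435: ceiling(435/1) = 435, use 1/435
Result: 2/29 = 1/15 + 1/435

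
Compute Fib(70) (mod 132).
11

Matrix identity: Q^n = [[F_(n+1), F_n], [F_n, F_(n-1)]] with Q = [[1,1],[1,0]].
n = 70 = 1000110₂. Square-and-multiply, entries mod 132:
Q^1 = [[1,1],[1,0]]
Q^2 = (Q^1)² = [[2,1],[1,1]]
Q^4 = (Q^2)² = [[5,3],[3,2]]
Q^8 = (Q^4)² = [[34,21],[21,13]]
Q^17 = (Q^8)²·Q = [[76,13],[13,63]]
Q^35 = (Q^17)²·Q = [[96,5],[5,91]]
Q^70 = (Q^35)² = [[1,11],[11,122]]
F_70 mod 132 = Q^70[0][1] = 11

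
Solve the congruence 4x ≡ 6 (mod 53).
x ≡ 28 (mod 53)

gcd(4, 53) = 1, which divides 6, so solutions exist.
Find 4^(-1) mod 53 by the extended Euclidean algorithm:
53 = 13 × 4 + 1  ⟹  1 = (1)·53 + (-13)·4
So (-13)·4 ≡ 1 (mod 53), i.e. 4^(-1) ≡ -13 ≡ 40 (mod 53).
x ≡ 40 × 6 = 240 ≡ 28 (mod 53).
Check: 4 × 28 = 112 ≡ 6 (mod 53).
Unique solution: x ≡ 28 (mod 53)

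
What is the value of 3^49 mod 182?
3

Repeated squaring. Binary of 49 = 110001.
3^1 ≡ 3 (mod 182); 3^2 ≡ 9 (mod 182); 3^4 ≡ 81 (mod 182); 3^8 ≡ 9 (mod 182); 3^16 ≡ 81 (mod 182); 3^32 ≡ 9 (mod 182)
3^49 = 3^1 × 3^16 × 3^32 ≡ 3 (mod 182)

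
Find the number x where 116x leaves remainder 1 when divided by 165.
101

gcd(116, 165) = 1, so the inverse exists.
Extended Euclidean algorithm on (165, 116):
165 = 1 × 116 + 49  ⟹  49 = (1)·165 + (-1)·116
116 = 2 × 49 + 18  ⟹  18 = (-2)·165 + (3)·116
49 = 2 × 18 + 13  ⟹  13 = (5)·165 + (-7)·116
18 = 1 × 13 + 5  ⟹  5 = (-7)·165 + (10)·116
13 = 2 × 5 + 3  ⟹  3 = (19)·165 + (-27)·116
5 = 1 × 3 + 2  ⟹  2 = (-26)·165 + (37)·116
3 = 1 × 2 + 1  ⟹  1 = (45)·165 + (-64)·116
So (-64)·116 ≡ 1 (mod 165), i.e. 116^(-1) ≡ -64 ≡ 101 (mod 165).
Check: 116 × 101 = 11716 ≡ 1 (mod 165)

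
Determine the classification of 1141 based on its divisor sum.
deficient

Proper divisors of 1141: sum = 1 + 7 + 163 = 171
Since 171 < 1141, 1141 is deficient.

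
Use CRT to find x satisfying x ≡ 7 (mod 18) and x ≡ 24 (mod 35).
619

Using Chinese Remainder Theorem:
M = 18 × 35 = 630
M1 = 35, M2 = 18
y1 = 35^(-1) mod 18 = 17
y2 = 18^(-1) mod 35 = 2
x = (7×35×17 + 24×18×2) mod 630 = 619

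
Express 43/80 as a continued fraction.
[0; 1, 1, 6, 6]

Euclidean algorithm steps:
43 = 0 × 80 + 43
80 = 1 × 43 + 37
43 = 1 × 37 + 6
37 = 6 × 6 + 1
6 = 6 × 1 + 0
Continued fraction: [0; 1, 1, 6, 6]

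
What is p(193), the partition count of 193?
2168627105469

p(n) counts ways to write n as a sum of positive integers (order ignored).
Euler's pentagonal recurrence: p(k) = p(k-1) + p(k-2) - p(k-5) - p(k-7) + p(k-12) + p(k-15) - ... (offsets j(3j∓1)/2, signs ++--, p(0)=1, p(<0)=0).
DP table for k = 0..192: p(0)=1, p(1)=1, p(2)=2, p(3)=3, p(4)=5, p(5)=7, p(6)=11, p(7)=15, p(8)=22, p(9)=30, p(10)=42, p(11)=56, p(12)=77, p(13)=101, p(14)=135, p(15)=176, p(16)=231, p(17)=297, p(18)=385, p(19)=490, p(20)=627, p(21)=792, p(22)=1002, p(23)=1255, p(24)=1575, p(25)=1958, p(26)=2436, p(27)=3010, p(28)=3718, p(29)=4565, p(30)=5604, p(31)=6842, p(32)=8349, p(33)=10143, p(34)=12310, p(35)=14883, p(36)=17977, p(37)=21637, p(38)=26015, p(39)=31185, p(40)=37338, p(41)=44583, p(42)=53174, p(43)=63261, p(44)=75175, p(45)=89134, p(46)=105558, p(47)=124754, p(48)=147273, p(49)=173525, p(50)=204226, p(51)=239943, p(52)=281589, p(53)=329931, p(54)=386155, p(55)=451276, p(56)=526823, p(57)=614154, p(58)=715220, p(59)=831820, p(60)=966467, p(61)=1121505, p(62)=1300156, p(63)=1505499, p(64)=1741630, p(65)=2012558, p(66)=2323520, p(67)=2679689, p(68)=3087735, p(69)=3554345, p(70)=4087968, p(71)=4697205, p(72)=5392783, p(73)=6185689, p(74)=7089500, p(75)=8118264, p(76)=9289091, p(77)=10619863, p(78)=12132164, p(79)=13848650, p(80)=15796476, p(81)=18004327, p(82)=20506255, p(83)=23338469, p(84)=26543660, p(85)=30167357, p(86)=34262962, p(87)=38887673, p(88)=44108109, p(89)=49995925, p(90)=56634173, p(91)=64112359, p(92)=72533807, p(93)=82010177, p(94)=92669720, p(95)=104651419, p(96)=118114304, p(97)=133230930, p(98)=150198136, p(99)=169229875, p(100)=190569292, p(101)=214481126, p(102)=241265379, p(103)=271248950, p(104)=304801365, p(105)=342325709, p(106)=384276336, p(107)=431149389, p(108)=483502844, p(109)=541946240, p(110)=607163746, p(111)=679903203, p(112)=761002156, p(113)=851376628, p(114)=952050665, p(115)=1064144451, p(116)=1188908248, p(117)=1327710076, p(118)=1482074143, p(119)=1653668665, p(120)=1844349560, p(121)=2056148051, p(122)=2291320912, p(123)=2552338241, p(124)=2841940500, p(125)=3163127352, p(126)=3519222692, p(127)=3913864295, p(128)=4351078600, p(129)=4835271870, p(130)=5371315400, p(131)=5964539504, p(132)=6620830889, p(133)=7346629512, p(134)=8149040695, p(135)=9035836076, p(136)=10015581680, p(137)=11097645016, p(138)=12292341831, p(139)=13610949895, p(140)=15065878135, p(141)=16670689208, p(142)=18440293320, p(143)=20390982757, p(144)=22540654445, p(145)=24908858009, p(146)=27517052599, p(147)=30388671978, p(148)=33549419497, p(149)=37027355200, p(150)=40853235313, p(151)=45060624582, p(152)=49686288421, p(153)=54770336324, p(154)=60356673280, p(155)=66493182097, p(156)=73232243759, p(157)=80630964769, p(158)=88751778802, p(159)=97662728555, p(160)=107438159466, p(161)=118159068427, p(162)=129913904637, p(163)=142798995930, p(164)=156919475295, p(165)=172389800255, p(166)=189334822579, p(167)=207890420102, p(168)=228204732751, p(169)=250438925115, p(170)=274768617130, p(171)=301384802048, p(172)=330495499613, p(173)=362326859895, p(174)=397125074750, p(175)=435157697830, p(176)=476715857290, p(177)=522115831195, p(178)=571701605655, p(179)=625846753120, p(180)=684957390936, p(181)=749474411781, p(182)=819876908323, p(183)=896684817527, p(184)=980462880430, p(185)=1071823774337, p(186)=1171432692373, p(187)=1280011042268, p(188)=1398341745571, p(189)=1527273599625, p(190)=1667727404093, p(191)=1820701100652, p(192)=1987276856363.
Final step: p(193) = p(192) + p(191) - p(188) - p(186) + p(181) + p(178) - p(171) - p(167) + p(158) + p(153) - p(142) - p(136) + p(123) + p(116) - p(101) - p(93) + p(76) + p(67) - p(48) - p(38) + p(17) + p(6)
= 1987276856363 + 1820701100652 - 1398341745571 - 1171432692373 + 749474411781 + 571701605655 - 301384802048 - 207890420102 + 88751778802 + 54770336324 - 18440293320 - 10015581680 + 2552338241 + 1188908248 - 214481126 - 82010177 + 9289091 + 2679689 - 147273 - 26015 + 297 + 11
= 2168627105469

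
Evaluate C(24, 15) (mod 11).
0

Using Lucas' theorem:
Write n=24 and k=15 in base 11:
n in base 11: [2, 2]
k in base 11: [1, 4]
C(24,15) mod 11 = ∏ C(n_i, k_i) mod 11
Digit binomials (mod 11): C(2,1) = 2; C(2,4) = 0 (k_i > n_i)
Product: 2 × 0 = 0 ≡ 0 (mod 11)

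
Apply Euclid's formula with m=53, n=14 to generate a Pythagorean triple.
(2613, 1484, 3005)

Euclid's formula: a = m² - n², b = 2mn, c = m² + n²
m = 53, n = 14
a = 53² - 14² = 2809 - 196 = 2613
b = 2 × 53 × 14 = 1484
c = 53² + 14² = 2809 + 196 = 3005
Verification: 2613² + 1484² = 6827769 + 2202256 = 9030025 = 3005² ✓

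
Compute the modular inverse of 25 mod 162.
13

gcd(25, 162) = 1, so the inverse exists.
Extended Euclidean algorithm on (162, 25):
162 = 6 × 25 + 12  ⟹  12 = (1)·162 + (-6)·25
25 = 2 × 12 + 1  ⟹  1 = (-2)·162 + (13)·25
So (13)·25 ≡ 1 (mod 162), i.e. 25^(-1) ≡ 13 (mod 162).
Check: 25 × 13 = 325 ≡ 1 (mod 162)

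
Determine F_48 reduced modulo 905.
456

Matrix identity: Q^n = [[F_(n+1), F_n], [F_n, F_(n-1)]] with Q = [[1,1],[1,0]].
n = 48 = 110000₂. Square-and-multiply, entries mod 905:
Q^1 = [[1,1],[1,0]]
Q^3 = (Q^1)²·Q = [[3,2],[2,1]]
Q^6 = (Q^3)² = [[13,8],[8,5]]
Q^12 = (Q^6)² = [[233,144],[144,89]]
Q^24 = (Q^12)² = [[815,213],[213,602]]
Q^48 = (Q^24)² = [[74,456],[456,523]]
F_48 mod 905 = Q^48[0][1] = 456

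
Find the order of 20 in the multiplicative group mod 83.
82

83 is prime, so ord(20) divides φ(83) = 82.
Divisors of 82: 1, 2, 41, 82.
Repeated squaring: 20^1 ≡ 20, 20^2 ≡ 68, 20^4 ≡ 59, 20^8 ≡ 78, 20^16 ≡ 25, 20^32 ≡ 44, 20^64 ≡ 27 (mod 83).
Test 20^d mod 83 for each divisor d in increasing order:
20^1 ≡ 20
20^2 ≡ 68
20^41 = 20^32·20^8·20^1 ≡ 82
20^82 = 20^64·20^16·20^2 ≡ 1  ← first divisor giving 1
The order is 82.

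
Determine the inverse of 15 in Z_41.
11

gcd(15, 41) = 1, so the inverse exists.
Extended Euclidean algorithm on (41, 15):
41 = 2 × 15 + 11  ⟹  11 = (1)·41 + (-2)·15
15 = 1 × 11 + 4  ⟹  4 = (-1)·41 + (3)·15
11 = 2 × 4 + 3  ⟹  3 = (3)·41 + (-8)·15
4 = 1 × 3 + 1  ⟹  1 = (-4)·41 + (11)·15
So (11)·15 ≡ 1 (mod 41), i.e. 15^(-1) ≡ 11 (mod 41).
Check: 15 × 11 = 165 ≡ 1 (mod 41)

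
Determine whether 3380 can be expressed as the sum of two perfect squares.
4² + 58² (a=4, b=58)

Factorization: 3380 = 2^2 × 5 × 13^2
By Fermat: n is sum of two squares iff every prime p ≡ 3 (mod 4) appears to even power.
All primes ≡ 3 (mod 4) appear to even power.
Search a = 0, 1, 2, … for 3380 - a² a perfect square: first hit at a = 4: 3380 - 16 = 3364 = 58².
3380 = 4² + 58² = 16 + 3364 ✓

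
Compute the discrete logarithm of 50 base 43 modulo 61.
15

Baby-step giant-step with step n = ⌈√61⌉ = 8.
Baby steps 43^j mod 61 (j:value) for j=0..7: 0:1, 1:43, 2:19, 3:24, 4:56, 5:29, 6:27, 7:2.
Giant-step multiplier: 43^(-8) ≡ 43^(60-8) = 43^52 ≡ 22 (mod 61).
Giant steps γ_i = 50·22^i mod 61: γ_0=50, γ_1=2 (in table at j=7).
x = i·n + j = 1·8 + 7 = 15.
Check: 43^15 ≡ 50 (mod 61).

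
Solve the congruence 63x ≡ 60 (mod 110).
x ≡ 90 (mod 110)

gcd(63, 110) = 1, which divides 60, so solutions exist.
Find 63^(-1) mod 110 by the extended Euclidean algorithm:
110 = 1 × 63 + 47  ⟹  47 = (1)·110 + (-1)·63
63 = 1 × 47 + 16  ⟹  16 = (-1)·110 + (2)·63
47 = 2 × 16 + 15  ⟹  15 = (3)·110 + (-5)·63
16 = 1 × 15 + 1  ⟹  1 = (-4)·110 + (7)·63
So (7)·63 ≡ 1 (mod 110), i.e. 63^(-1) ≡ 7 (mod 110).
x ≡ 7 × 60 = 420 ≡ 90 (mod 110).
Check: 63 × 90 = 5670 ≡ 60 (mod 110).
Unique solution: x ≡ 90 (mod 110)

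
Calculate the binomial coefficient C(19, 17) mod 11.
6

Using Lucas' theorem:
Write n=19 and k=17 in base 11:
n in base 11: [1, 8]
k in base 11: [1, 6]
C(19,17) mod 11 = ∏ C(n_i, k_i) mod 11
Digit binomials (mod 11): C(1,1) = 1; C(8,6) = 28 ≡ 6
Product: 1 × 6 = 6 ≡ 6 (mod 11)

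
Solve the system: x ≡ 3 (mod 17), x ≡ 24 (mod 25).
224

Using Chinese Remainder Theorem:
M = 17 × 25 = 425
M1 = 25, M2 = 17
y1 = 25^(-1) mod 17 = 15
y2 = 17^(-1) mod 25 = 3
x = (3×25×15 + 24×17×3) mod 425 = 224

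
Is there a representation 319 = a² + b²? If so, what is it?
Not possible

Factorization: 319 = 11 × 29
By Fermat: n is sum of two squares iff every prime p ≡ 3 (mod 4) appears to even power.
Prime(s) ≡ 3 (mod 4) with odd exponent: [(11, 1)]
Therefore 319 cannot be expressed as a² + b².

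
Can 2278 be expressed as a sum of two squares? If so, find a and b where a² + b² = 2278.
Not possible

Factorization: 2278 = 2 × 17 × 67
By Fermat: n is sum of two squares iff every prime p ≡ 3 (mod 4) appears to even power.
Prime(s) ≡ 3 (mod 4) with odd exponent: [(67, 1)]
Therefore 2278 cannot be expressed as a² + b².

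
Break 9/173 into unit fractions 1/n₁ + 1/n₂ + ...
1/20 + 1/495 + 1/342540

Greedy algorithm:
9/173: ceiling(173/9) = 20, use 1/20
7/3460: ceiling(3460/7) = 495, use 1/495
1/342540: ceiling(342540/1) = 342540, use 1/342540
Result: 9/173 = 1/20 + 1/495 + 1/342540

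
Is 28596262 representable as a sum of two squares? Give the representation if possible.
Not possible

Factorization: 28596262 = 2 × 29 × 79^3
By Fermat: n is sum of two squares iff every prime p ≡ 3 (mod 4) appears to even power.
Prime(s) ≡ 3 (mod 4) with odd exponent: [(79, 3)]
Therefore 28596262 cannot be expressed as a² + b².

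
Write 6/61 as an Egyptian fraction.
1/11 + 1/135 + 1/22647 + 1/683826165

Greedy algorithm:
6/61: ceiling(61/6) = 11, use 1/11
5/671: ceiling(671/5) = 135, use 1/135
4/90585: ceiling(90585/4) = 22647, use 1/22647
1/683826165: ceiling(683826165/1) = 683826165, use 1/683826165
Result: 6/61 = 1/11 + 1/135 + 1/22647 + 1/683826165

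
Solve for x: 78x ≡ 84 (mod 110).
x ≡ 18 (mod 55)

gcd(78, 110) = 2, which divides 84, so solutions exist.
Divide through by 2: 39x ≡ 42 (mod 55).
Find 39^(-1) mod 55 by the extended Euclidean algorithm:
55 = 1 × 39 + 16  ⟹  16 = (1)·55 + (-1)·39
39 = 2 × 16 + 7  ⟹  7 = (-2)·55 + (3)·39
16 = 2 × 7 + 2  ⟹  2 = (5)·55 + (-7)·39
7 = 3 × 2 + 1  ⟹  1 = (-17)·55 + (24)·39
So (24)·39 ≡ 1 (mod 55), i.e. 39^(-1) ≡ 24 (mod 55).
x ≡ 24 × 42 = 1008 ≡ 18 (mod 55).
Check: 78 × 18 = 1404 ≡ 84 (mod 110).
x ≡ 18 (mod 55), giving 2 solutions mod 110.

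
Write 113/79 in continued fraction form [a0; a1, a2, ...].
[1; 2, 3, 11]

Euclidean algorithm steps:
113 = 1 × 79 + 34
79 = 2 × 34 + 11
34 = 3 × 11 + 1
11 = 11 × 1 + 0
Continued fraction: [1; 2, 3, 11]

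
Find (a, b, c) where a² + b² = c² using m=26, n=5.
(651, 260, 701)

Euclid's formula: a = m² - n², b = 2mn, c = m² + n²
m = 26, n = 5
a = 26² - 5² = 676 - 25 = 651
b = 2 × 26 × 5 = 260
c = 26² + 5² = 676 + 25 = 701
Verification: 651² + 260² = 423801 + 67600 = 491401 = 701² ✓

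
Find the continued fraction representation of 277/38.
[7; 3, 2, 5]

Euclidean algorithm steps:
277 = 7 × 38 + 11
38 = 3 × 11 + 5
11 = 2 × 5 + 1
5 = 5 × 1 + 0
Continued fraction: [7; 3, 2, 5]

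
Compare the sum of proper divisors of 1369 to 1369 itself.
deficient

Proper divisors of 1369: sum = 1 + 37 = 38
Since 38 < 1369, 1369 is deficient.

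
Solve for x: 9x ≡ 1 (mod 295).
164

gcd(9, 295) = 1, so the inverse exists.
Extended Euclidean algorithm on (295, 9):
295 = 32 × 9 + 7  ⟹  7 = (1)·295 + (-32)·9
9 = 1 × 7 + 2  ⟹  2 = (-1)·295 + (33)·9
7 = 3 × 2 + 1  ⟹  1 = (4)·295 + (-131)·9
So (-131)·9 ≡ 1 (mod 295), i.e. 9^(-1) ≡ -131 ≡ 164 (mod 295).
Check: 9 × 164 = 1476 ≡ 1 (mod 295)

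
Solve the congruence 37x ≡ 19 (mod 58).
x ≡ 35 (mod 58)

gcd(37, 58) = 1, which divides 19, so solutions exist.
Find 37^(-1) mod 58 by the extended Euclidean algorithm:
58 = 1 × 37 + 21  ⟹  21 = (1)·58 + (-1)·37
37 = 1 × 21 + 16  ⟹  16 = (-1)·58 + (2)·37
21 = 1 × 16 + 5  ⟹  5 = (2)·58 + (-3)·37
16 = 3 × 5 + 1  ⟹  1 = (-7)·58 + (11)·37
So (11)·37 ≡ 1 (mod 58), i.e. 37^(-1) ≡ 11 (mod 58).
x ≡ 11 × 19 = 209 ≡ 35 (mod 58).
Check: 37 × 35 = 1295 ≡ 19 (mod 58).
Unique solution: x ≡ 35 (mod 58)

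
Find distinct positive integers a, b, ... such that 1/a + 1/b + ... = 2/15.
1/8 + 1/120

Greedy algorithm:
2/15: ceiling(15/2) = 8, use 1/8
1/120: ceiling(120/1) = 120, use 1/120
Result: 2/15 = 1/8 + 1/120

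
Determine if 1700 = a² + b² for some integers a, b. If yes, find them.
10² + 40² (a=10, b=40)

Factorization: 1700 = 2^2 × 5^2 × 17
By Fermat: n is sum of two squares iff every prime p ≡ 3 (mod 4) appears to even power.
All primes ≡ 3 (mod 4) appear to even power.
Search a = 0, 1, 2, … for 1700 - a² a perfect square: first hit at a = 10: 1700 - 100 = 1600 = 40².
1700 = 10² + 40² = 100 + 1600 ✓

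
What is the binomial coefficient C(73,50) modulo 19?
7

Using Lucas' theorem:
Write n=73 and k=50 in base 19:
n in base 19: [3, 16]
k in base 19: [2, 12]
C(73,50) mod 19 = ∏ C(n_i, k_i) mod 19
Digit binomials (mod 19): C(3,2) = 3; C(16,12) = 1820 ≡ 15
Product: 3 × 15 = 45 ≡ 7 (mod 19)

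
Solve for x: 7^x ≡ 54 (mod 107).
69

Baby-step giant-step with step n = ⌈√107⌉ = 11.
Baby steps 7^j mod 107 (j:value) for j=0..10: 0:1, 1:7, 2:49, 3:22, 4:47, 5:8, 6:56, 7:71, 8:69, 9:55, 10:64.
Giant-step multiplier: 7^(-11) ≡ 7^(106-11) = 7^95 ≡ 91 (mod 107).
Giant steps γ_i = 54·91^i mod 107: γ_0=54, γ_1=99, γ_2=21, γ_3=92, γ_4=26, γ_5=12, γ_6=22 (in table at j=3).
x = i·n + j = 6·11 + 3 = 69.
Check: 7^69 ≡ 54 (mod 107).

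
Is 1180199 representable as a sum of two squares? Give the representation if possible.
Not possible

Factorization: 1180199 = 23^3 × 97
By Fermat: n is sum of two squares iff every prime p ≡ 3 (mod 4) appears to even power.
Prime(s) ≡ 3 (mod 4) with odd exponent: [(23, 3)]
Therefore 1180199 cannot be expressed as a² + b².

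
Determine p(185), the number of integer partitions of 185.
1071823774337

p(n) counts ways to write n as a sum of positive integers (order ignored).
Euler's pentagonal recurrence: p(k) = p(k-1) + p(k-2) - p(k-5) - p(k-7) + p(k-12) + p(k-15) - ... (offsets j(3j∓1)/2, signs ++--, p(0)=1, p(<0)=0).
DP table for k = 0..184: p(0)=1, p(1)=1, p(2)=2, p(3)=3, p(4)=5, p(5)=7, p(6)=11, p(7)=15, p(8)=22, p(9)=30, p(10)=42, p(11)=56, p(12)=77, p(13)=101, p(14)=135, p(15)=176, p(16)=231, p(17)=297, p(18)=385, p(19)=490, p(20)=627, p(21)=792, p(22)=1002, p(23)=1255, p(24)=1575, p(25)=1958, p(26)=2436, p(27)=3010, p(28)=3718, p(29)=4565, p(30)=5604, p(31)=6842, p(32)=8349, p(33)=10143, p(34)=12310, p(35)=14883, p(36)=17977, p(37)=21637, p(38)=26015, p(39)=31185, p(40)=37338, p(41)=44583, p(42)=53174, p(43)=63261, p(44)=75175, p(45)=89134, p(46)=105558, p(47)=124754, p(48)=147273, p(49)=173525, p(50)=204226, p(51)=239943, p(52)=281589, p(53)=329931, p(54)=386155, p(55)=451276, p(56)=526823, p(57)=614154, p(58)=715220, p(59)=831820, p(60)=966467, p(61)=1121505, p(62)=1300156, p(63)=1505499, p(64)=1741630, p(65)=2012558, p(66)=2323520, p(67)=2679689, p(68)=3087735, p(69)=3554345, p(70)=4087968, p(71)=4697205, p(72)=5392783, p(73)=6185689, p(74)=7089500, p(75)=8118264, p(76)=9289091, p(77)=10619863, p(78)=12132164, p(79)=13848650, p(80)=15796476, p(81)=18004327, p(82)=20506255, p(83)=23338469, p(84)=26543660, p(85)=30167357, p(86)=34262962, p(87)=38887673, p(88)=44108109, p(89)=49995925, p(90)=56634173, p(91)=64112359, p(92)=72533807, p(93)=82010177, p(94)=92669720, p(95)=104651419, p(96)=118114304, p(97)=133230930, p(98)=150198136, p(99)=169229875, p(100)=190569292, p(101)=214481126, p(102)=241265379, p(103)=271248950, p(104)=304801365, p(105)=342325709, p(106)=384276336, p(107)=431149389, p(108)=483502844, p(109)=541946240, p(110)=607163746, p(111)=679903203, p(112)=761002156, p(113)=851376628, p(114)=952050665, p(115)=1064144451, p(116)=1188908248, p(117)=1327710076, p(118)=1482074143, p(119)=1653668665, p(120)=1844349560, p(121)=2056148051, p(122)=2291320912, p(123)=2552338241, p(124)=2841940500, p(125)=3163127352, p(126)=3519222692, p(127)=3913864295, p(128)=4351078600, p(129)=4835271870, p(130)=5371315400, p(131)=5964539504, p(132)=6620830889, p(133)=7346629512, p(134)=8149040695, p(135)=9035836076, p(136)=10015581680, p(137)=11097645016, p(138)=12292341831, p(139)=13610949895, p(140)=15065878135, p(141)=16670689208, p(142)=18440293320, p(143)=20390982757, p(144)=22540654445, p(145)=24908858009, p(146)=27517052599, p(147)=30388671978, p(148)=33549419497, p(149)=37027355200, p(150)=40853235313, p(151)=45060624582, p(152)=49686288421, p(153)=54770336324, p(154)=60356673280, p(155)=66493182097, p(156)=73232243759, p(157)=80630964769, p(158)=88751778802, p(159)=97662728555, p(160)=107438159466, p(161)=118159068427, p(162)=129913904637, p(163)=142798995930, p(164)=156919475295, p(165)=172389800255, p(166)=189334822579, p(167)=207890420102, p(168)=228204732751, p(169)=250438925115, p(170)=274768617130, p(171)=301384802048, p(172)=330495499613, p(173)=362326859895, p(174)=397125074750, p(175)=435157697830, p(176)=476715857290, p(177)=522115831195, p(178)=571701605655, p(179)=625846753120, p(180)=684957390936, p(181)=749474411781, p(182)=819876908323, p(183)=896684817527, p(184)=980462880430.
Final step: p(185) = p(184) + p(183) - p(180) - p(178) + p(173) + p(170) - p(163) - p(159) + p(150) + p(145) - p(134) - p(128) + p(115) + p(108) - p(93) - p(85) + p(68) + p(59) - p(40) - p(30) + p(9)
= 980462880430 + 896684817527 - 684957390936 - 571701605655 + 362326859895 + 274768617130 - 142798995930 - 97662728555 + 40853235313 + 24908858009 - 8149040695 - 4351078600 + 1064144451 + 483502844 - 82010177 - 30167357 + 3087735 + 831820 - 37338 - 5604 + 30
= 1071823774337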